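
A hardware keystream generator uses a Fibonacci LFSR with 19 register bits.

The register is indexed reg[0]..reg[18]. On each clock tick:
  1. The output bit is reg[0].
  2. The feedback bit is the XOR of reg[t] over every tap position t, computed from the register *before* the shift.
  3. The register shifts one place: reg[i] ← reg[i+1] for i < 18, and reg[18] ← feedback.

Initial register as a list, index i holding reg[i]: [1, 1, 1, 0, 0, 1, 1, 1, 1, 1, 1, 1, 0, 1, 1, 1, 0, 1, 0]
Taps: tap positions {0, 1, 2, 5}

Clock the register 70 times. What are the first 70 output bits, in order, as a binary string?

tick  register→output (feedback)
  0  1110011111110111010→1 (0)
  1  1100111111101110100→1 (1)
  2  1001111111011101001→1 (0)
  3  0011111110111010010→0 (0)
  4  0111111101110100100→0 (1)
  5  1111111011101001001→1 (0)
  6  1111110111010010010→1 (0)
  7  1111101110100100100→1 (1)
  8  1111011101001001001→1 (0)
  9  1110111010010010010→1 (0)
 10  1101110100100100100→1 (1)
 11  1011101001001001001→1 (0)
 12  0111010010010010010→0 (1)
 13  1110100100100100101→1 (1)
 14  1101001001001001011→1 (0)
 15  1010010010010010110→1 (1)
 16  0100100100100101101→0 (1)
 17  1001001001001011011→1 (1)
 18  0010010010010110111→0 (0)
 19  0100100100101101110→0 (1)
 20  1001001001011011101→1 (1)
 21  0010010010110111011→0 (0)
 22  0100100101101110110→0 (1)
 23  1001001011011101101→1 (1)
 24  0010010110111011011→0 (0)
 25  0100101101110110110→0 (1)
 26  1001011011101101101→1 (0)
 27  0010110111011011010→0 (0)
 28  0101101110110110100→0 (1)
 29  1011011101101101001→1 (1)
 30  0110111011011010011→0 (1)
 31  1101110110110100111→1 (1)
 32  1011101101101001111→1 (0)
 33  0111011011010011110→0 (1)
 34  1110110110100111101→1 (0)
 35  1101101101001111010→1 (0)
 36  1011011010011110100→1 (1)
 37  0110110100111101001→0 (1)
 38  1101101001111010011→1 (0)
 39  1011010011110100110→1 (1)
 40  0110100111101001101→0 (0)
 41  1101001111010011010→1 (0)
 42  1010011110100110100→1 (1)
 43  0100111101001101001→0 (0)
 44  1001111010011010010→1 (0)
 45  0011110100110100100→0 (0)
 46  0111101001101001000→0 (0)
 47  1111010011010010000→1 (0)
 48  1110100110100100000→1 (1)
 49  1101001101001000001→1 (0)
 50  1010011010010000010→1 (1)
 51  0100110100100000101→0 (0)
 52  1001101001000001010→1 (1)
 53  0011010010000010101→0 (0)
 54  0110100100000101010→0 (0)
 55  1101001000001010100→1 (0)
 56  1010010000010101000→1 (1)
 57  0100100000101010001→0 (1)
 58  1001000001010100011→1 (1)
 59  0010000010101000111→0 (1)
 60  0100000101010001111→0 (1)
 61  1000001010100011111→1 (1)
 62  0000010101000111111→0 (1)
 63  0000101010001111111→0 (0)
 64  0001010100011111110→0 (1)
 65  0010101000111111101→0 (1)
 66  0101010001111111011→0 (0)
 67  1010100011111110110→1 (0)
 68  0101000111111101100→0 (1)
 69  1010001111111011001→1 (0)

1110011111110111010010010010010110111011011010011110100110100100000101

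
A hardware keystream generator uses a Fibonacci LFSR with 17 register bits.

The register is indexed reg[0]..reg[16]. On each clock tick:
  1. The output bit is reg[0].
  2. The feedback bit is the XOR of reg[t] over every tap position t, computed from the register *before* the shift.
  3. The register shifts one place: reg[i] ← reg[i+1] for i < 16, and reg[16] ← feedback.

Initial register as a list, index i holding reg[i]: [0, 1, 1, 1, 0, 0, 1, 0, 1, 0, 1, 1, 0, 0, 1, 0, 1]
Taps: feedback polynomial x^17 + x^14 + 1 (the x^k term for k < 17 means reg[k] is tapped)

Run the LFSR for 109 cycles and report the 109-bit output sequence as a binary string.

tick  register→output (feedback)
  0  01110010101100101→0 (1)
  1  11100101011001011→1 (1)
  2  11001010110010111→1 (0)
  3  10010101100101110→1 (0)
  4  00101011001011100→0 (1)
  5  01010110010111001→0 (0)
  6  10101100101110010→1 (1)
  7  01011001011100101→0 (1)
  8  10110010111001011→1 (1)
  9  01100101110010111→0 (1)
 10  11001011100101111→1 (0)
 11  10010111001011110→1 (0)
 12  00101110010111100→0 (1)
 13  01011100101111001→0 (0)
 14  10111001011110010→1 (1)
 15  01110010111100101→0 (1)
 16  11100101111001011→1 (1)
 17  11001011110010111→1 (0)
 18  10010111100101110→1 (0)
 19  00101111001011100→0 (1)
 20  01011110010111001→0 (0)
 21  10111100101110010→1 (1)
 22  01111001011100101→0 (1)
 23  11110010111001011→1 (1)
 24  11100101110010111→1 (0)
 25  11001011100101110→1 (0)
 26  10010111001011100→1 (0)
 27  00101110010111000→0 (0)
 28  01011100101110000→0 (0)
 29  10111001011100000→1 (1)
 30  01110010111000001→0 (0)
 31  11100101110000010→1 (1)
 32  11001011100000101→1 (0)
 33  10010111000001010→1 (1)
 34  00101110000010101→0 (1)
 35  01011100000101011→0 (0)
 36  10111000001010110→1 (0)
 37  01110000010101100→0 (1)
 38  11100000101011001→1 (1)
 39  11000001010110011→1 (1)
 40  10000010101100111→1 (0)
 41  00000101011001110→0 (1)
 42  00001010110011101→0 (1)
 43  00010101100111011→0 (0)
 44  00101011001110110→0 (1)
 45  01010110011101101→0 (1)
 46  10101100111011011→1 (1)
 47  01011001110110111→0 (1)
 48  10110011101101111→1 (0)
 49  01100111011011110→0 (1)
 50  11001110110111101→1 (0)
 51  10011101101111010→1 (1)
 52  00111011011110101→0 (1)
 53  01110110111101011→0 (0)
 54  11101101111010110→1 (0)
 55  11011011110101100→1 (0)
 56  10110111101011000→1 (1)
 57  01101111010110001→0 (0)
 58  11011110101100010→1 (1)
 59  10111101011000101→1 (0)
 60  01111010110001010→0 (0)
 61  11110101100010100→1 (0)
 62  11101011000101000→1 (1)
 63  11010110001010001→1 (1)
 64  10101100010100011→1 (1)
 65  01011000101000111→0 (1)
 66  10110001010001111→1 (0)
 67  01100010100011110→0 (1)
 68  11000101000111101→1 (0)
 69  10001010001111010→1 (1)
 70  00010100011110101→0 (1)
 71  00101000111101011→0 (0)
 72  01010001111010110→0 (1)
 73  10100011110101101→1 (0)
 74  01000111101011010→0 (0)
 75  10001111010110100→1 (0)
 76  00011110101101000→0 (0)
 77  00111101011010000→0 (0)
 78  01111010110100000→0 (0)
 79  11110101101000000→1 (1)
 80  11101011010000001→1 (1)
 81  11010110100000011→1 (1)
 82  10101101000000111→1 (0)
 83  01011010000001110→0 (1)
 84  10110100000011101→1 (0)
 85  01101000000111010→0 (0)
 86  11010000001110100→1 (0)
 87  10100000011101000→1 (1)
 88  01000000111010001→0 (0)
 89  10000001110100010→1 (1)
 90  00000011101000101→0 (1)
 91  00000111010001011→0 (0)
 92  00001110100010110→0 (1)
 93  00011101000101101→0 (1)
 94  00111010001011011→0 (0)
 95  01110100010110110→0 (1)
 96  11101000101101101→1 (0)
 97  11010001011011010→1 (1)
 98  10100010110110101→1 (0)
 99  01000101101101010→0 (0)
100  10001011011010100→1 (0)
101  00010110110101000→0 (0)
102  00101101101010000→0 (0)
103  01011011010100000→0 (0)
104  10110110101000000→1 (1)
105  01101101010000001→0 (0)
106  11011010100000010→1 (1)
107  10110101000000101→1 (0)
108  01101010000001010→0 (0)

0111001010110010111001011110010111001011100000101011001110110111101011000101000111101011010000001110100010110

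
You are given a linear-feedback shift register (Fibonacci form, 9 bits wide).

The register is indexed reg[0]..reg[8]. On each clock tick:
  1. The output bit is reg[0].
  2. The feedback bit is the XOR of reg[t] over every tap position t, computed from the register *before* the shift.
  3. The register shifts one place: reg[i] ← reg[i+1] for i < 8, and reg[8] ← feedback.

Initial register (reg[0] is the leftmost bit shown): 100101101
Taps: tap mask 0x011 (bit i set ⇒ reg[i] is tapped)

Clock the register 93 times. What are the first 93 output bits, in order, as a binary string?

100101101111110010011010100110011000000011000110010100011010010111111101000101100011101011001

tick  register→output (feedback)
  0  100101101→1 (1)
  1  001011011→0 (1)
  2  010110111→0 (1)
  3  101101111→1 (1)
  4  011011111→0 (1)
  5  110111111→1 (0)
  6  101111110→1 (0)
  7  011111100→0 (1)
  8  111111001→1 (0)
  9  111110010→1 (0)
 10  111100100→1 (1)
 11  111001001→1 (1)
 12  110010011→1 (0)
 13  100100110→1 (1)
 14  001001101→0 (0)
 15  010011010→0 (1)
 16  100110101→1 (0)
 17  001101010→0 (0)
 18  011010100→0 (1)
 19  110101001→1 (1)
 20  101010011→1 (0)
 21  010100110→0 (0)
 22  101001100→1 (1)
 23  010011001→0 (1)
 24  100110011→1 (0)
 25  001100110→0 (0)
 26  011001100→0 (0)
 27  110011000→1 (0)
 28  100110000→1 (0)
 29  001100000→0 (0)
 30  011000000→0 (0)
 31  110000000→1 (1)
 32  100000001→1 (1)
 33  000000011→0 (0)
 34  000000110→0 (0)
 35  000001100→0 (0)
 36  000011000→0 (1)
 37  000110001→0 (1)
 38  001100011→0 (0)
 39  011000110→0 (0)
 40  110001100→1 (1)
 41  100011001→1 (0)
 42  000110010→0 (1)
 43  001100101→0 (0)
 44  011001010→0 (0)
 45  110010100→1 (0)
 46  100101000→1 (1)
 47  001010001→0 (1)
 48  010100011→0 (0)
 49  101000110→1 (1)
 50  010001101→0 (0)
 51  100011010→1 (0)
 52  000110100→0 (1)
 53  001101001→0 (0)
 54  011010010→0 (1)
 55  110100101→1 (1)
 56  101001011→1 (1)
 57  010010111→0 (1)
 58  100101111→1 (1)
 59  001011111→0 (1)
 60  010111111→0 (1)
 61  101111111→1 (0)
 62  011111110→0 (1)
 63  111111101→1 (0)
 64  111111010→1 (0)
 65  111110100→1 (0)
 66  111101000→1 (1)
 67  111010001→1 (0)
 68  110100010→1 (1)
 69  101000101→1 (1)
 70  010001011→0 (0)
 71  100010110→1 (0)
 72  000101100→0 (0)
 73  001011000→0 (1)
 74  010110001→0 (1)
 75  101100011→1 (1)
 76  011000111→0 (0)
 77  110001110→1 (1)
 78  100011101→1 (0)
 79  000111010→0 (1)
 80  001110101→0 (1)
 81  011101011→0 (0)
 82  111010110→1 (0)
 83  110101100→1 (1)
 84  101011001→1 (0)
 85  010110010→0 (1)
 86  101100101→1 (1)
 87  011001011→0 (0)
 88  110010110→1 (0)
 89  100101100→1 (1)
 90  001011001→0 (1)
 91  010110011→0 (1)
 92  101100111→1 (1)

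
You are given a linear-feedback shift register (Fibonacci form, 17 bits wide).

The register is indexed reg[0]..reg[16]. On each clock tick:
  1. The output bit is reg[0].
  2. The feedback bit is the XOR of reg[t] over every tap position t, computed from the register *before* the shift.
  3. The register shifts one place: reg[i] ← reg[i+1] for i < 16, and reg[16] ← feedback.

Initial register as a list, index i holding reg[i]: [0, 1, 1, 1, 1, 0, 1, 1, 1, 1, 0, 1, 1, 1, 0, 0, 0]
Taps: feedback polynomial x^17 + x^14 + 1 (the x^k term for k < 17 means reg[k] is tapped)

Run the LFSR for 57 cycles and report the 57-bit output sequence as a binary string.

011110111101110000111010101110010011101000011111011100110

k : reg_k → out_k, fb_k
0: 01111011110111000 → 0, fb=0
1: 11110111101110000 → 1, fb=1
2: 11101111011100001 → 1, fb=1
3: 11011110111000011 → 1, fb=1
4: 10111101110000111 → 1, fb=0
5: 01111011100001110 → 0, fb=1
6: 11110111000011101 → 1, fb=0
7: 11101110000111010 → 1, fb=1
8: 11011100001110101 → 1, fb=0
9: 10111000011101010 → 1, fb=1
10: 01110000111010101 → 0, fb=1
11: 11100001110101011 → 1, fb=1
12: 11000011101010111 → 1, fb=0
13: 10000111010101110 → 1, fb=0
14: 00001110101011100 → 0, fb=1
15: 00011101010111001 → 0, fb=0
16: 00111010101110010 → 0, fb=0
17: 01110101011100100 → 0, fb=1
18: 11101010111001001 → 1, fb=1
19: 11010101110010011 → 1, fb=1
20: 10101011100100111 → 1, fb=0
21: 01010111001001110 → 0, fb=1
22: 10101110010011101 → 1, fb=0
23: 01011100100111010 → 0, fb=0
24: 10111001001110100 → 1, fb=0
25: 01110010011101000 → 0, fb=0
26: 11100100111010000 → 1, fb=1
27: 11001001110100001 → 1, fb=1
28: 10010011101000011 → 1, fb=1
29: 00100111010000111 → 0, fb=1
30: 01001110100001111 → 0, fb=1
31: 10011101000011111 → 1, fb=0
32: 00111010000111110 → 0, fb=1
33: 01110100001111101 → 0, fb=1
34: 11101000011111011 → 1, fb=1
35: 11010000111110111 → 1, fb=0
36: 10100001111101110 → 1, fb=0
37: 01000011111011100 → 0, fb=1
38: 10000111110111001 → 1, fb=1
39: 00001111101110011 → 0, fb=0
40: 00011111011100110 → 0, fb=1
41: 00111110111001101 → 0, fb=1
42: 01111101110011011 → 0, fb=0
43: 11111011100110110 → 1, fb=0
44: 11110111001101100 → 1, fb=0
45: 11101110011011000 → 1, fb=1
46: 11011100110110001 → 1, fb=1
47: 10111001101100011 → 1, fb=1
48: 01110011011000111 → 0, fb=1
49: 11100110110001111 → 1, fb=0
50: 11001101100011110 → 1, fb=0
51: 10011011000111100 → 1, fb=0
52: 00110110001111000 → 0, fb=0
53: 01101100011110000 → 0, fb=0
54: 11011000111100000 → 1, fb=1
55: 10110001111000001 → 1, fb=1
56: 01100011110000011 → 0, fb=0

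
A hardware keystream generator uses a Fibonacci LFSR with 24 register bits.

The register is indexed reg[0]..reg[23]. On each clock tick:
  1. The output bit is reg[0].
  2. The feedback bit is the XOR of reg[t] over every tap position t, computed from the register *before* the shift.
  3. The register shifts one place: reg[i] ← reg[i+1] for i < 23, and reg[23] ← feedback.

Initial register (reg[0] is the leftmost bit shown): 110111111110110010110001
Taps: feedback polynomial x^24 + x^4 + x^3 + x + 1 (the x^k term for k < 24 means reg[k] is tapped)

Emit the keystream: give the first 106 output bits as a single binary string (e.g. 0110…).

1101111111101100101100010110000110011011010011101011011111000011010011010001101001101011011011100101101101

step | reg (before) | out | fb
   0 | 110111111110110010110001 | 1 | 0
   1 | 101111111101100101100010 | 1 | 1
   2 | 011111111011001011000101 | 0 | 1
   3 | 111111110110010110001011 | 1 | 0
   4 | 111111101100101100010110 | 1 | 0
   5 | 111111011001011000101100 | 1 | 0
   6 | 111110110010110001011000 | 1 | 0
   7 | 111101100101100010110000 | 1 | 1
   8 | 111011001011000101100001 | 1 | 1
   9 | 110110010110001011000011 | 1 | 0
  10 | 101100101100010110000110 | 1 | 0
  11 | 011001011000101100001100 | 0 | 1
  12 | 110010110001011000011001 | 1 | 1
  13 | 100101100010110000110011 | 1 | 0
  14 | 001011000101100001100110 | 0 | 1
  15 | 010110001011000011001101 | 0 | 1
  16 | 101100010110000110011011 | 1 | 0
  17 | 011000101100001100110110 | 0 | 1
  18 | 110001011000011001101101 | 1 | 0
  19 | 100010110000110011011010 | 1 | 0
  20 | 000101100001100110110100 | 0 | 1
  21 | 001011000011001101101001 | 0 | 1
  22 | 010110000110011011010011 | 0 | 1
  23 | 101100001100110110100111 | 1 | 0
  24 | 011000011001101101001110 | 0 | 1
  25 | 110000110011011010011101 | 1 | 0
  26 | 100001100110110100111010 | 1 | 1
  27 | 000011001101101001110101 | 0 | 1
  28 | 000110011011010011101011 | 0 | 0
  29 | 001100110110100111010110 | 0 | 1
  30 | 011001101101001110101101 | 0 | 1
  31 | 110011011010011101011011 | 1 | 1
  32 | 100110110100111010110111 | 1 | 1
  33 | 001101101001110101101111 | 0 | 1
  34 | 011011010011101011011111 | 0 | 0
  35 | 110110100111010110111110 | 1 | 0
  36 | 101101001110101101111100 | 1 | 0
  37 | 011010011101011011111000 | 0 | 0
  38 | 110100111010110111110000 | 1 | 1
  39 | 101001110101101111100001 | 1 | 1
  40 | 010011101011011111000011 | 0 | 0
  41 | 100111010110111110000110 | 1 | 1
  42 | 001110101101111100001101 | 0 | 0
  43 | 011101011011111000011010 | 0 | 0
  44 | 111010110111110000110100 | 1 | 1
  45 | 110101101111100001101001 | 1 | 1
  46 | 101011011111000011010011 | 1 | 0
  47 | 010110111110000110100110 | 0 | 1
  48 | 101101111100001101001101 | 1 | 0
  49 | 011011111000011010011010 | 0 | 0
  50 | 110111110000110100110100 | 1 | 0
  51 | 101111100001101001101000 | 1 | 1
  52 | 011111000011010011010001 | 0 | 1
  53 | 111110000110100110100011 | 1 | 0
  54 | 111100001101001101000110 | 1 | 1
  55 | 111000011010011010001101 | 1 | 0
  56 | 110000110100110100011010 | 1 | 0
  57 | 100001101001101000110100 | 1 | 1
  58 | 000011010011010001101001 | 0 | 1
  59 | 000110100110100011010011 | 0 | 0
  60 | 001101001101000110100110 | 0 | 1
  61 | 011010011010001101001101 | 0 | 0
  62 | 110100110100011010011010 | 1 | 1
  63 | 101001101000110100110101 | 1 | 1
  64 | 010011010001101001101011 | 0 | 0
  65 | 100110100011010011010110 | 1 | 1
  66 | 001101000110100110101101 | 0 | 1
  67 | 011010001101001101011011 | 0 | 0
  68 | 110100011010011010110110 | 1 | 1
  69 | 101000110100110101101101 | 1 | 1
  70 | 010001101001101011011011 | 0 | 1
  71 | 100011010011010110110111 | 1 | 0
  72 | 000110100110101101101110 | 0 | 0
  73 | 001101001101011011011100 | 0 | 1
  74 | 011010011010110110111001 | 0 | 0
  75 | 110100110101101101110010 | 1 | 1
  76 | 101001101011011011100101 | 1 | 1
  77 | 010011010110110111001011 | 0 | 0
  78 | 100110101101101110010110 | 1 | 1
  79 | 001101011011011100101101 | 0 | 1
  80 | 011010110110111001011011 | 0 | 0
  81 | 110101101101110010110110 | 1 | 1
  82 | 101011011011100101101101 | 1 | 0
  83 | 010110110111001011011010 | 0 | 1
  84 | 101101101110010110110101 | 1 | 0
  85 | 011011011100101101101010 | 0 | 0
  86 | 110110111001011011010100 | 1 | 0
  87 | 101101110010110110101000 | 1 | 0
  88 | 011011100101101101010000 | 0 | 0
  89 | 110111001011011010100000 | 1 | 0
  90 | 101110010110110101000000 | 1 | 1
  91 | 011100101101101010000001 | 0 | 0
  92 | 111001011011010100000010 | 1 | 0
  93 | 110010110110101000000100 | 1 | 1
  94 | 100101101101010000001001 | 1 | 0
  95 | 001011011010100000010010 | 0 | 1
  96 | 010110110101000000100101 | 0 | 1
  97 | 101101101010000001001011 | 1 | 0
  98 | 011011010100000010010110 | 0 | 0
  99 | 110110101000000100101100 | 1 | 0
 100 | 101101010000001001011000 | 1 | 0
 101 | 011010100000010010110000 | 0 | 0
 102 | 110101000000100101100000 | 1 | 1
 103 | 101010000001001011000001 | 1 | 0
 104 | 010100000010010110000010 | 0 | 0
 105 | 101000000100101100000100 | 1 | 1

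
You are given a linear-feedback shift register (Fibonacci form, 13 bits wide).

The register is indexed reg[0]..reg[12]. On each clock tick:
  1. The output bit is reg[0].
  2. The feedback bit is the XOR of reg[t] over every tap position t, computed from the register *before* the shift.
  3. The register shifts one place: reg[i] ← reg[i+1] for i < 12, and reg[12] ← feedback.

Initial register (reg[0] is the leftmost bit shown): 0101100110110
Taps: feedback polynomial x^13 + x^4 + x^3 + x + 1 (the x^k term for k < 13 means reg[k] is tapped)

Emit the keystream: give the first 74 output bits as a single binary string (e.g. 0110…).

step | reg (before) | out | fb
   0 | 0101100110110 | 0 | 1
   1 | 1011001101101 | 1 | 0
   2 | 0110011011010 | 0 | 1
   3 | 1100110110101 | 1 | 1
   4 | 1001101101011 | 1 | 1
   5 | 0011011010111 | 0 | 1
   6 | 0110110101111 | 0 | 0
   7 | 1101101011110 | 1 | 0
   8 | 1011010111100 | 1 | 0
   9 | 0110101111000 | 0 | 0
  10 | 1101011110000 | 1 | 1
  11 | 1010111100001 | 1 | 0
  12 | 0101111000010 | 0 | 1
  13 | 1011110000101 | 1 | 1
  14 | 0111100001011 | 0 | 1
  15 | 1111000010111 | 1 | 1
  16 | 1110000101111 | 1 | 0
  17 | 1100001011110 | 1 | 0
  18 | 1000010111100 | 1 | 1
  19 | 0000101111001 | 0 | 1
  20 | 0001011110011 | 0 | 1
  21 | 0010111100111 | 0 | 1
  22 | 0101111001111 | 0 | 1
  23 | 1011110011111 | 1 | 1
  24 | 0111100111111 | 0 | 1
  25 | 1111001111111 | 1 | 1
  26 | 1110011111111 | 1 | 0
  27 | 1100111111110 | 1 | 1
  28 | 1001111111101 | 1 | 1
  29 | 0011111111011 | 0 | 0
  30 | 0111111110110 | 0 | 1
  31 | 1111111101101 | 1 | 0
  32 | 1111111011010 | 1 | 0
  33 | 1111110110100 | 1 | 0
  34 | 1111101101000 | 1 | 0
  35 | 1111011010000 | 1 | 1
  36 | 1110110100001 | 1 | 1
  37 | 1101101000011 | 1 | 0
  38 | 1011010000110 | 1 | 0
  39 | 0110100001100 | 0 | 0
  40 | 1101000011000 | 1 | 1
  41 | 1010000110001 | 1 | 1
  42 | 0100001100011 | 0 | 1
  43 | 1000011000111 | 1 | 1
  44 | 0000110001111 | 0 | 1
  45 | 0001100011111 | 0 | 0
  46 | 0011000111110 | 0 | 1
  47 | 0110001111101 | 0 | 1
  48 | 1100011111011 | 1 | 0
  49 | 1000111110110 | 1 | 0
  50 | 0001111101100 | 0 | 0
  51 | 0011111011000 | 0 | 0
  52 | 0111110110000 | 0 | 1
  53 | 1111101100001 | 1 | 0
  54 | 1111011000010 | 1 | 1
  55 | 1110110000101 | 1 | 1
  56 | 1101100001011 | 1 | 0
  57 | 1011000010110 | 1 | 0
  58 | 0110000101100 | 0 | 1
  59 | 1100001011001 | 1 | 0
  60 | 1000010110010 | 1 | 1
  61 | 0000101100101 | 0 | 1
  62 | 0001011001011 | 0 | 1
  63 | 0010110010111 | 0 | 1
  64 | 0101100101111 | 0 | 1
  65 | 1011001011111 | 1 | 0
  66 | 0110010111110 | 0 | 1
  67 | 1100101111101 | 1 | 1
  68 | 1001011111011 | 1 | 0
  69 | 0010111110110 | 0 | 1
  70 | 0101111101101 | 0 | 1
  71 | 1011111011011 | 1 | 1
  72 | 0111110110111 | 0 | 1
  73 | 1111101101111 | 1 | 0

01011001101101011110000101111001111111101101000011000111110110000101100101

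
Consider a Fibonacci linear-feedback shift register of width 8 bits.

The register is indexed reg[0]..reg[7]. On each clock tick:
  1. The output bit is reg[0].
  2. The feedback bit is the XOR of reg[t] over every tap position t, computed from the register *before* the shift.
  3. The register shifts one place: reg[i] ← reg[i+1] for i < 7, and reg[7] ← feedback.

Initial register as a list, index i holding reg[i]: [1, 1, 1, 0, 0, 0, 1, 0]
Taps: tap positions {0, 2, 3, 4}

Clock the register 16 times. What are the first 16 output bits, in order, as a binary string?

tick  register→output (feedback)
  0  11100010→1 (0)
  1  11000100→1 (1)
  2  10001001→1 (0)
  3  00010010→0 (1)
  4  00100101→0 (1)
  5  01001011→0 (1)
  6  10010111→1 (0)
  7  00101110→0 (0)
  8  01011100→0 (0)
  9  10111000→1 (0)
 10  01110000→0 (0)
 11  11100000→1 (0)
 12  11000000→1 (1)
 13  10000001→1 (1)
 14  00000011→0 (0)
 15  00000110→0 (0)

1110001001011100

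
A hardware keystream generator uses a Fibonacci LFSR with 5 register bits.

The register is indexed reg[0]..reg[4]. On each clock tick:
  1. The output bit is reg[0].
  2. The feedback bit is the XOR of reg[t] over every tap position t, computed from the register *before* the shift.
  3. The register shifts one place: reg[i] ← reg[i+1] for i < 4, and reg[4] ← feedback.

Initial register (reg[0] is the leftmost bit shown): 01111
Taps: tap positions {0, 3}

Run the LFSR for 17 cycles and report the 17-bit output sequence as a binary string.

01111100110100100

step | reg (before) | out | fb
   0 | 01111 | 0 | 1
   1 | 11111 | 1 | 0
   2 | 11110 | 1 | 0
   3 | 11100 | 1 | 1
   4 | 11001 | 1 | 1
   5 | 10011 | 1 | 0
   6 | 00110 | 0 | 1
   7 | 01101 | 0 | 0
   8 | 11010 | 1 | 0
   9 | 10100 | 1 | 1
  10 | 01001 | 0 | 0
  11 | 10010 | 1 | 0
  12 | 00100 | 0 | 0
  13 | 01000 | 0 | 0
  14 | 10000 | 1 | 1
  15 | 00001 | 0 | 0
  16 | 00010 | 0 | 1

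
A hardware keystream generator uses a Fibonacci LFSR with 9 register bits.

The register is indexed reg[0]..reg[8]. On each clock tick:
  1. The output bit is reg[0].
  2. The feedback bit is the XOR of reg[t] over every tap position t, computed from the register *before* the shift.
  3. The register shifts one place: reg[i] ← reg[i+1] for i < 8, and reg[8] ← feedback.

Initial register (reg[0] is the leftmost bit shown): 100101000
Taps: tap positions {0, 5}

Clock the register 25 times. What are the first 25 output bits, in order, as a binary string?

k : reg_k → out_k, fb_k
0: 100101000 → 1, fb=0
1: 001010000 → 0, fb=0
2: 010100000 → 0, fb=0
3: 101000000 → 1, fb=1
4: 010000001 → 0, fb=0
5: 100000010 → 1, fb=1
6: 000000101 → 0, fb=0
7: 000001010 → 0, fb=1
8: 000010101 → 0, fb=0
9: 000101010 → 0, fb=1
10: 001010101 → 0, fb=0
11: 010101010 → 0, fb=1
12: 101010101 → 1, fb=1
13: 010101011 → 0, fb=1
14: 101010111 → 1, fb=1
15: 010101111 → 0, fb=1
16: 101011111 → 1, fb=0
17: 010111110 → 0, fb=1
18: 101111101 → 1, fb=0
19: 011111010 → 0, fb=1
20: 111110101 → 1, fb=1
21: 111101011 → 1, fb=0
22: 111010110 → 1, fb=1
23: 110101101 → 1, fb=0
24: 101011010 → 1, fb=0

1001010000001010101011111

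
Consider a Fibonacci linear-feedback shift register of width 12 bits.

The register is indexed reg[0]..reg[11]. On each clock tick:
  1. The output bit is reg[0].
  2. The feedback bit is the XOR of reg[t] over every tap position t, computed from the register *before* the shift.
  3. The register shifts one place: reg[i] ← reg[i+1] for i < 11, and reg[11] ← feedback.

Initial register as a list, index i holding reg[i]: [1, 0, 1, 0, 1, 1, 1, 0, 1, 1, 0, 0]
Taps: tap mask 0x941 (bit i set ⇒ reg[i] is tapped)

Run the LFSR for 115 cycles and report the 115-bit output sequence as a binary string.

step | reg (before) | out | fb
   0 | 101011101100 | 1 | 1
   1 | 010111011001 | 0 | 0
   2 | 101110110010 | 1 | 0
   3 | 011101100100 | 0 | 1
   4 | 111011001001 | 1 | 1
   5 | 110110010011 | 1 | 0
   6 | 101100100110 | 1 | 0
   7 | 011001001100 | 0 | 1
   8 | 110010011001 | 1 | 1
   9 | 100100110011 | 1 | 1
  10 | 001001100111 | 0 | 0
  11 | 010011001110 | 0 | 1
  12 | 100110011101 | 1 | 1
  13 | 001100111011 | 0 | 1
  14 | 011001110111 | 0 | 0
  15 | 110011101110 | 1 | 1
  16 | 100111011101 | 1 | 1
  17 | 001110111011 | 0 | 1
  18 | 011101110111 | 0 | 0
  19 | 111011101110 | 1 | 1
  20 | 110111011101 | 1 | 1
  21 | 101110111011 | 1 | 0
  22 | 011101110110 | 0 | 1
  23 | 111011101101 | 1 | 0
  24 | 110111011010 | 1 | 0
  25 | 101110110100 | 1 | 0
  26 | 011101101000 | 0 | 0
  27 | 111011010000 | 1 | 1
  28 | 110110100001 | 1 | 1
  29 | 101101000011 | 1 | 0
  30 | 011010000110 | 0 | 0
  31 | 110100001100 | 1 | 0
  32 | 101000011000 | 1 | 0
  33 | 010000110000 | 0 | 1
  34 | 100001100001 | 1 | 1
  35 | 000011000011 | 0 | 1
  36 | 000110000111 | 0 | 1
  37 | 001100001111 | 0 | 0
  38 | 011000011110 | 0 | 1
  39 | 110000111101 | 1 | 0
  40 | 100001111010 | 1 | 1
  41 | 000011110101 | 0 | 0
  42 | 000111101010 | 0 | 0
  43 | 001111010100 | 0 | 0
  44 | 011110101000 | 0 | 0
  45 | 111101010000 | 1 | 1
  46 | 111010100001 | 1 | 1
  47 | 110101000011 | 1 | 0
  48 | 101010000110 | 1 | 1
  49 | 010100001101 | 0 | 0
  50 | 101000011010 | 1 | 0
  51 | 010000110100 | 0 | 1
  52 | 100001101001 | 1 | 0
  53 | 000011010010 | 0 | 0
  54 | 000110100100 | 0 | 1
  55 | 001101001001 | 0 | 0
  56 | 011010010010 | 0 | 0
  57 | 110100100100 | 1 | 0
  58 | 101001001000 | 1 | 0
  59 | 010010010000 | 0 | 0
  60 | 100100100000 | 1 | 0
  61 | 001001000000 | 0 | 0
  62 | 010010000000 | 0 | 0
  63 | 100100000000 | 1 | 1
  64 | 001000000001 | 0 | 1
  65 | 010000000011 | 0 | 1
  66 | 100000000111 | 1 | 0
  67 | 000000001110 | 0 | 1
  68 | 000000011101 | 0 | 0
  69 | 000000111010 | 0 | 0
  70 | 000001110100 | 0 | 1
  71 | 000011101001 | 0 | 1
  72 | 000111010011 | 0 | 1
  73 | 001110100111 | 0 | 0
  74 | 011101001110 | 0 | 1
  75 | 111010011101 | 1 | 1
  76 | 110100111011 | 1 | 0
  77 | 101001110110 | 1 | 0
  78 | 010011101100 | 0 | 0
  79 | 100111011000 | 1 | 0
  80 | 001110110000 | 0 | 1
  81 | 011101100001 | 0 | 0
  82 | 111011000010 | 1 | 1
  83 | 110110000101 | 1 | 0
  84 | 101100001010 | 1 | 0
  85 | 011000010100 | 0 | 0
  86 | 110000101000 | 1 | 1
  87 | 100001010001 | 1 | 0
  88 | 000010100010 | 0 | 1
  89 | 000101000101 | 0 | 1
  90 | 001010001011 | 0 | 0
  91 | 010100010110 | 0 | 0
  92 | 101000101100 | 1 | 1
  93 | 010001011001 | 0 | 0
  94 | 100010110010 | 1 | 0
  95 | 000101100100 | 0 | 1
  96 | 001011001001 | 0 | 0
  97 | 010110010010 | 0 | 0
  98 | 101100100100 | 1 | 0
  99 | 011001001000 | 0 | 1
 100 | 110010010001 | 1 | 0
 101 | 100100100010 | 1 | 0
 102 | 001001000100 | 0 | 0
 103 | 010010001000 | 0 | 1
 104 | 100100010001 | 1 | 0
 105 | 001000100010 | 0 | 1
 106 | 010001000101 | 0 | 1
 107 | 100010001011 | 1 | 1
 108 | 000100010111 | 0 | 1
 109 | 001000101111 | 0 | 1
 110 | 010001011111 | 0 | 0
 111 | 100010111110 | 1 | 1
 112 | 000101111101 | 0 | 1
 113 | 001011111011 | 0 | 1
 114 | 010111110111 | 0 | 0

1010111011001001100111011101110110100001100001111010100001101001001000000001110100111011000010100010110010010001000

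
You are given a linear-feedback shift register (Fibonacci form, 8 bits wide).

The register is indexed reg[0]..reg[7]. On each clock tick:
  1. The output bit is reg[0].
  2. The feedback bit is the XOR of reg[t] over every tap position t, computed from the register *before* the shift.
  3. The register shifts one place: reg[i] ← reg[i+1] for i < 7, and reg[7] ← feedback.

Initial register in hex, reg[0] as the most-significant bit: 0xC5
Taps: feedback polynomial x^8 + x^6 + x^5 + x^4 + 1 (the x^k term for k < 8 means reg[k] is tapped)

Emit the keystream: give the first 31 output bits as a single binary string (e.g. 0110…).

1100010101100110010111111011110

step | reg (before) | out | fb
   0 | 11000101 | 1 | 0
   1 | 10001010 | 1 | 1
   2 | 00010101 | 0 | 1
   3 | 00101011 | 0 | 0
   4 | 01010110 | 0 | 0
   5 | 10101100 | 1 | 1
   6 | 01011001 | 0 | 1
   7 | 10110011 | 1 | 0
   8 | 01100110 | 0 | 0
   9 | 11001100 | 1 | 1
  10 | 10011001 | 1 | 0
  11 | 00110010 | 0 | 1
  12 | 01100101 | 0 | 1
  13 | 11001011 | 1 | 1
  14 | 10010111 | 1 | 1
  15 | 00101111 | 0 | 1
  16 | 01011111 | 0 | 1
  17 | 10111111 | 1 | 0
  18 | 01111110 | 0 | 1
  19 | 11111101 | 1 | 1
  20 | 11111011 | 1 | 1
  21 | 11110111 | 1 | 1
  22 | 11101111 | 1 | 0
  23 | 11011110 | 1 | 0
  24 | 10111100 | 1 | 1
  25 | 01111001 | 0 | 1
  26 | 11110011 | 1 | 0
  27 | 11100110 | 1 | 1
  28 | 11001101 | 1 | 1
  29 | 10011011 | 1 | 1
  30 | 00110111 | 0 | 0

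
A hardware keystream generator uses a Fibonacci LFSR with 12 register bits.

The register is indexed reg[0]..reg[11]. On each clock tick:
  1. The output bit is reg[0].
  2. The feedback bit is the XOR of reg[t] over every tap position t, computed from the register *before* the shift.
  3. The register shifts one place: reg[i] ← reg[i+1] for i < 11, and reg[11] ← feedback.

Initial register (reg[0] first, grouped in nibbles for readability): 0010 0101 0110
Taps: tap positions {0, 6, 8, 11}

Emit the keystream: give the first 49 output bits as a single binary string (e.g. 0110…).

0010010101100001011110000101110111001011100011000

k : reg_k → out_k, fb_k
0: 001001010110 → 0, fb=0
1: 010010101100 → 0, fb=0
2: 100101011000 → 1, fb=0
3: 001010110000 → 0, fb=1
4: 010101100001 → 0, fb=0
5: 101011000010 → 1, fb=1
6: 010110000101 → 0, fb=1
7: 101100001011 → 1, fb=1
8: 011000010111 → 0, fb=1
9: 110000101111 → 1, fb=0
10: 100001011110 → 1, fb=0
11: 000010111100 → 0, fb=0
12: 000101111000 → 0, fb=0
13: 001011110000 → 0, fb=1
14: 010111100001 → 0, fb=0
15: 101111000010 → 1, fb=1
16: 011110000101 → 0, fb=1
17: 111100001011 → 1, fb=1
18: 111000010111 → 1, fb=0
19: 110000101110 → 1, fb=1
20: 100001011101 → 1, fb=1
21: 000010111011 → 0, fb=1
22: 000101110111 → 0, fb=0
23: 001011101110 → 0, fb=0
24: 010111011100 → 0, fb=1
25: 101110111001 → 1, fb=0
26: 011101110010 → 0, fb=1
27: 111011100101 → 1, fb=1
28: 110111001011 → 1, fb=1
29: 101110010111 → 1, fb=0
30: 011100101110 → 0, fb=0
31: 111001011100 → 1, fb=0
32: 110010111000 → 1, fb=1
33: 100101110001 → 1, fb=1
34: 001011100011 → 0, fb=0
35: 010111000110 → 0, fb=0
36: 101110001100 → 1, fb=0
37: 011100011000 → 0, fb=1
38: 111000110001 → 1, fb=1
39: 110001100011 → 1, fb=1
40: 100011000111 → 1, fb=0
41: 000110001110 → 0, fb=1
42: 001100011101 → 0, fb=0
43: 011000111010 → 0, fb=0
44: 110001110100 → 1, fb=0
45: 100011101000 → 1, fb=1
46: 000111010001 → 0, fb=1
47: 001110100011 → 0, fb=0
48: 011101000110 → 0, fb=0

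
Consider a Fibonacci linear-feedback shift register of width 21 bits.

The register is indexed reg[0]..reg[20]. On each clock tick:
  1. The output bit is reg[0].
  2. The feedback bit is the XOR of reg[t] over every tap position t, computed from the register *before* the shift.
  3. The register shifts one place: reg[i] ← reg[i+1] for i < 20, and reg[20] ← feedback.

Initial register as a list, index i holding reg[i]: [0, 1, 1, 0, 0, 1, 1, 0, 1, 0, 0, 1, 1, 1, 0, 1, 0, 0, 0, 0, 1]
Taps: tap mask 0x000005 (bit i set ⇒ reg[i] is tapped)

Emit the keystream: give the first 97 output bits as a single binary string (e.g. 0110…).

0110011010011101000011111110011101001001100000111101001101111100011001001111010001101111101110010

step | reg (before) | out | fb
   0 | 011001101001110100001 | 0 | 1
   1 | 110011010011101000011 | 1 | 1
   2 | 100110100111010000111 | 1 | 1
   3 | 001101001110100001111 | 0 | 1
   4 | 011010011101000011111 | 0 | 1
   5 | 110100111010000111111 | 1 | 1
   6 | 101001110100001111111 | 1 | 0
   7 | 010011101000011111110 | 0 | 0
   8 | 100111010000111111100 | 1 | 1
   9 | 001110100001111111001 | 0 | 1
  10 | 011101000011111110011 | 0 | 1
  11 | 111010000111111100111 | 1 | 0
  12 | 110100001111111001110 | 1 | 1
  13 | 101000011111110011101 | 1 | 0
  14 | 010000111111100111010 | 0 | 0
  15 | 100001111111001110100 | 1 | 1
  16 | 000011111110011101001 | 0 | 0
  17 | 000111111100111010010 | 0 | 0
  18 | 001111111001110100100 | 0 | 1
  19 | 011111110011101001001 | 0 | 1
  20 | 111111100111010010011 | 1 | 0
  21 | 111111001110100100110 | 1 | 0
  22 | 111110011101001001100 | 1 | 0
  23 | 111100111010010011000 | 1 | 0
  24 | 111001110100100110000 | 1 | 0
  25 | 110011101001001100000 | 1 | 1
  26 | 100111010010011000001 | 1 | 1
  27 | 001110100100110000011 | 0 | 1
  28 | 011101001001100000111 | 0 | 1
  29 | 111010010011000001111 | 1 | 0
  30 | 110100100110000011110 | 1 | 1
  31 | 101001001100000111101 | 1 | 0
  32 | 010010011000001111010 | 0 | 0
  33 | 100100110000011110100 | 1 | 1
  34 | 001001100000111101001 | 0 | 1
  35 | 010011000001111010011 | 0 | 0
  36 | 100110000011110100110 | 1 | 1
  37 | 001100000111101001101 | 0 | 1
  38 | 011000001111010011011 | 0 | 1
  39 | 110000011110100110111 | 1 | 1
  40 | 100000111101001101111 | 1 | 1
  41 | 000001111010011011111 | 0 | 0
  42 | 000011110100110111110 | 0 | 0
  43 | 000111101001101111100 | 0 | 0
  44 | 001111010011011111000 | 0 | 1
  45 | 011110100110111110001 | 0 | 1
  46 | 111101001101111100011 | 1 | 0
  47 | 111010011011111000110 | 1 | 0
  48 | 110100110111110001100 | 1 | 1
  49 | 101001101111100011001 | 1 | 0
  50 | 010011011111000110010 | 0 | 0
  51 | 100110111110001100100 | 1 | 1
  52 | 001101111100011001001 | 0 | 1
  53 | 011011111000110010011 | 0 | 1
  54 | 110111110001100100111 | 1 | 1
  55 | 101111100011001001111 | 1 | 0
  56 | 011111000110010011110 | 0 | 1
  57 | 111110001100100111101 | 1 | 0
  58 | 111100011001001111010 | 1 | 0
  59 | 111000110010011110100 | 1 | 0
  60 | 110001100100111101000 | 1 | 1
  61 | 100011001001111010001 | 1 | 1
  62 | 000110010011110100011 | 0 | 0
  63 | 001100100111101000110 | 0 | 1
  64 | 011001001111010001101 | 0 | 1
  65 | 110010011110100011011 | 1 | 1
  66 | 100100111101000110111 | 1 | 1
  67 | 001001111010001101111 | 0 | 1
  68 | 010011110100011011111 | 0 | 0
  69 | 100111101000110111110 | 1 | 1
  70 | 001111010001101111101 | 0 | 1
  71 | 011110100011011111011 | 0 | 1
  72 | 111101000110111110111 | 1 | 0
  73 | 111010001101111101110 | 1 | 0
  74 | 110100011011111011100 | 1 | 1
  75 | 101000110111110111001 | 1 | 0
  76 | 010001101111101110010 | 0 | 0
  77 | 100011011111011100100 | 1 | 1
  78 | 000110111110111001001 | 0 | 0
  79 | 001101111101110010010 | 0 | 1
  80 | 011011111011100100101 | 0 | 1
  81 | 110111110111001001011 | 1 | 1
  82 | 101111101110010010111 | 1 | 0
  83 | 011111011100100101110 | 0 | 1
  84 | 111110111001001011101 | 1 | 0
  85 | 111101110010010111010 | 1 | 0
  86 | 111011100100101110100 | 1 | 0
  87 | 110111001001011101000 | 1 | 1
  88 | 101110010010111010001 | 1 | 0
  89 | 011100100101110100010 | 0 | 1
  90 | 111001001011101000101 | 1 | 0
  91 | 110010010111010001010 | 1 | 1
  92 | 100100101110100010101 | 1 | 1
  93 | 001001011101000101011 | 0 | 1
  94 | 010010111010001010111 | 0 | 0
  95 | 100101110100010101110 | 1 | 1
  96 | 001011101000101011101 | 0 | 1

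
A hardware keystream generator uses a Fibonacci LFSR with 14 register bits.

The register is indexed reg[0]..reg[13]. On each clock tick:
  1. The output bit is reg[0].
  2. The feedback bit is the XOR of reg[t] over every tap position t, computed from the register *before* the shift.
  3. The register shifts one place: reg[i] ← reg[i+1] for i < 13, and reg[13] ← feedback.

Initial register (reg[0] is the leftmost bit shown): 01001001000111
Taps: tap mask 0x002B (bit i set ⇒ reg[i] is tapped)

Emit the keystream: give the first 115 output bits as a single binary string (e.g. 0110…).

0100100100011110110000000011010100011101010100011001110100110111101000000100011110101000000000101110000100110000001

k : reg_k → out_k, fb_k
0: 01001001000111 → 0, fb=1
1: 10010010001111 → 1, fb=0
2: 00100100011110 → 0, fb=1
3: 01001000111101 → 0, fb=1
4: 10010001111011 → 1, fb=0
5: 00100011110110 → 0, fb=0
6: 01000111101100 → 0, fb=0
7: 10001111011000 → 1, fb=0
8: 00011110110000 → 0, fb=0
9: 00111101100000 → 0, fb=0
10: 01111011000000 → 0, fb=0
11: 11110110000000 → 1, fb=0
12: 11101100000000 → 1, fb=1
13: 11011000000001 → 1, fb=1
14: 10110000000011 → 1, fb=0
15: 01100000000110 → 0, fb=1
16: 11000000001101 → 1, fb=0
17: 10000000011010 → 1, fb=1
18: 00000000110101 → 0, fb=0
19: 00000001101010 → 0, fb=0
20: 00000011010100 → 0, fb=0
21: 00000110101000 → 0, fb=1
22: 00001101010001 → 0, fb=1
23: 00011010100011 → 0, fb=1
24: 00110101000111 → 0, fb=0
25: 01101010001110 → 0, fb=1
26: 11010100011101 → 1, fb=0
27: 10101000111010 → 1, fb=1
28: 01010001110101 → 0, fb=0
29: 10100011101010 → 1, fb=1
30: 01000111010101 → 0, fb=0
31: 10001110101010 → 1, fb=0
32: 00011101010100 → 0, fb=0
33: 00111010101000 → 0, fb=1
34: 01110101010001 → 0, fb=1
35: 11101010100011 → 1, fb=0
36: 11010101000110 → 1, fb=0
37: 10101010001100 → 1, fb=1
38: 01010100011001 → 0, fb=1
39: 10101000110011 → 1, fb=1
40: 01010001100111 → 0, fb=0
41: 10100011001110 → 1, fb=1
42: 01000110011101 → 0, fb=0
43: 10001100111010 → 1, fb=0
44: 00011001110100 → 0, fb=1
45: 00110011101001 → 0, fb=1
46: 01100111010011 → 0, fb=0
47: 11001110100110 → 1, fb=1
48: 10011101001101 → 1, fb=1
49: 00111010011011 → 0, fb=1
50: 01110100110111 → 0, fb=1
51: 11101001101111 → 1, fb=0
52: 11010011011110 → 1, fb=1
53: 10100110111101 → 1, fb=0
54: 01001101111010 → 0, fb=0
55: 10011011110100 → 1, fb=0
56: 00110111101000 → 0, fb=0
57: 01101111010000 → 0, fb=0
58: 11011110100000 → 1, fb=0
59: 10111101000000 → 1, fb=1
60: 01111010000001 → 0, fb=0
61: 11110100000010 → 1, fb=0
62: 11101000000100 → 1, fb=0
63: 11010000001000 → 1, fb=1
64: 10100000010001 → 1, fb=1
65: 01000000100011 → 0, fb=1
66: 10000001000111 → 1, fb=1
67: 00000010001111 → 0, fb=0
68: 00000100011110 → 0, fb=1
69: 00001000111101 → 0, fb=0
70: 00010001111010 → 0, fb=1
71: 00100011110101 → 0, fb=0
72: 01000111101010 → 0, fb=0
73: 10001111010100 → 1, fb=0
74: 00011110101000 → 0, fb=0
75: 00111101010000 → 0, fb=0
76: 01111010100000 → 0, fb=0
77: 11110101000000 → 1, fb=0
78: 11101010000000 → 1, fb=0
79: 11010100000000 → 1, fb=0
80: 10101000000000 → 1, fb=1
81: 01010000000001 → 0, fb=0
82: 10100000000010 → 1, fb=1
83: 01000000000101 → 0, fb=1
84: 10000000001011 → 1, fb=1
85: 00000000010111 → 0, fb=0
86: 00000000101110 → 0, fb=0
87: 00000001011100 → 0, fb=0
88: 00000010111000 → 0, fb=0
89: 00000101110000 → 0, fb=1
90: 00001011100001 → 0, fb=0
91: 00010111000010 → 0, fb=0
92: 00101110000100 → 0, fb=1
93: 01011100001001 → 0, fb=1
94: 10111000010011 → 1, fb=0
95: 01110000100110 → 0, fb=0
96: 11100001001100 → 1, fb=0
97: 11000010011000 → 1, fb=0
98: 10000100110000 → 1, fb=0
99: 00001001100000 → 0, fb=0
100: 00010011000000 → 0, fb=1
101: 00100110000001 → 0, fb=1
102: 01001100000011 → 0, fb=0
103: 10011000000110 → 1, fb=0
104: 00110000001100 → 0, fb=1
105: 01100000011001 → 0, fb=1
106: 11000000110011 → 1, fb=0
107: 10000001100110 → 1, fb=1
108: 00000011001101 → 0, fb=0
109: 00000110011010 → 0, fb=1
110: 00001100110101 → 0, fb=1
111: 00011001101011 → 0, fb=1
112: 00110011010111 → 0, fb=1
113: 01100110101111 → 0, fb=0
114: 11001101011110 → 1, fb=1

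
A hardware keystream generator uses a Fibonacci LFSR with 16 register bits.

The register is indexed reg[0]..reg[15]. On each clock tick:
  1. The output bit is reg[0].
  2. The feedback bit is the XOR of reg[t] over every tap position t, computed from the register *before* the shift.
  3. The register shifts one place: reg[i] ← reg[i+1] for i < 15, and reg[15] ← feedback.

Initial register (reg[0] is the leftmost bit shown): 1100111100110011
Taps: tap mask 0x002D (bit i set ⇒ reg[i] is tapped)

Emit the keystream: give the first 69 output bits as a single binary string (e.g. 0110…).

110011110011001101101100000010000011110101101110100011100111000100001

step | reg (before) | out | fb
   0 | 1100111100110011 | 1 | 0
   1 | 1001111001100110 | 1 | 1
   2 | 0011110011001101 | 0 | 1
   3 | 0111100110011011 | 0 | 0
   4 | 1111001100110110 | 1 | 1
   5 | 1110011001101101 | 1 | 1
   6 | 1100110011011011 | 1 | 0
   7 | 1001100110110110 | 1 | 0
   8 | 0011001101101100 | 0 | 0
   9 | 0110011011011000 | 0 | 0
  10 | 1100110110110000 | 1 | 0
  11 | 1001101101100000 | 1 | 0
  12 | 0011011011000000 | 0 | 1
  13 | 0110110110000001 | 0 | 0
  14 | 1101101100000010 | 1 | 0
  15 | 1011011000000100 | 1 | 0
  16 | 0110110000001000 | 0 | 0
  17 | 1101100000010000 | 1 | 0
  18 | 1011000000100000 | 1 | 1
  19 | 0110000001000001 | 0 | 1
  20 | 1100000010000011 | 1 | 1
  21 | 1000000100000111 | 1 | 1
  22 | 0000001000001111 | 0 | 0
  23 | 0000010000011110 | 0 | 1
  24 | 0000100000111101 | 0 | 0
  25 | 0001000001111010 | 0 | 1
  26 | 0010000011110101 | 0 | 1
  27 | 0100000111101011 | 0 | 0
  28 | 1000001111010110 | 1 | 1
  29 | 0000011110101101 | 0 | 1
  30 | 0000111101011011 | 0 | 1
  31 | 0001111010110111 | 0 | 0
  32 | 0011110101101110 | 0 | 1
  33 | 0111101011011101 | 0 | 0
  34 | 1111010110111010 | 1 | 0
  35 | 1110101101110100 | 1 | 0
  36 | 1101011011101000 | 1 | 1
  37 | 1010110111010001 | 1 | 1
  38 | 0101101110100011 | 0 | 1
  39 | 1011011101000111 | 1 | 0
  40 | 0110111010001110 | 0 | 0
  41 | 1101110100011100 | 1 | 1
  42 | 1011101000111001 | 1 | 1
  43 | 0111010001110011 | 0 | 1
  44 | 1110100011100111 | 1 | 0
  45 | 1101000111001110 | 1 | 0
  46 | 1010001110011100 | 1 | 0
  47 | 0100011100111000 | 0 | 1
  48 | 1000111001110001 | 1 | 0
  49 | 0001110011100010 | 0 | 0
  50 | 0011100111000100 | 0 | 0
  51 | 0111001110001000 | 0 | 0
  52 | 1110011100010000 | 1 | 1
  53 | 1100111000100001 | 1 | 0
  54 | 1001110001000010 | 1 | 1
  55 | 0011100010000101 | 0 | 0
  56 | 0111000100001010 | 0 | 0
  57 | 1110001000010100 | 1 | 0
  58 | 1100010000101000 | 1 | 0
  59 | 1000100001010000 | 1 | 1
  60 | 0001000010100001 | 0 | 1
  61 | 0010000101000011 | 0 | 1
  62 | 0100001010000111 | 0 | 0
  63 | 1000010100001110 | 1 | 0
  64 | 0000101000011100 | 0 | 0
  65 | 0001010000111000 | 0 | 0
  66 | 0010100001110000 | 0 | 1
  67 | 0101000011100001 | 0 | 1
  68 | 1010000111000011 | 1 | 0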